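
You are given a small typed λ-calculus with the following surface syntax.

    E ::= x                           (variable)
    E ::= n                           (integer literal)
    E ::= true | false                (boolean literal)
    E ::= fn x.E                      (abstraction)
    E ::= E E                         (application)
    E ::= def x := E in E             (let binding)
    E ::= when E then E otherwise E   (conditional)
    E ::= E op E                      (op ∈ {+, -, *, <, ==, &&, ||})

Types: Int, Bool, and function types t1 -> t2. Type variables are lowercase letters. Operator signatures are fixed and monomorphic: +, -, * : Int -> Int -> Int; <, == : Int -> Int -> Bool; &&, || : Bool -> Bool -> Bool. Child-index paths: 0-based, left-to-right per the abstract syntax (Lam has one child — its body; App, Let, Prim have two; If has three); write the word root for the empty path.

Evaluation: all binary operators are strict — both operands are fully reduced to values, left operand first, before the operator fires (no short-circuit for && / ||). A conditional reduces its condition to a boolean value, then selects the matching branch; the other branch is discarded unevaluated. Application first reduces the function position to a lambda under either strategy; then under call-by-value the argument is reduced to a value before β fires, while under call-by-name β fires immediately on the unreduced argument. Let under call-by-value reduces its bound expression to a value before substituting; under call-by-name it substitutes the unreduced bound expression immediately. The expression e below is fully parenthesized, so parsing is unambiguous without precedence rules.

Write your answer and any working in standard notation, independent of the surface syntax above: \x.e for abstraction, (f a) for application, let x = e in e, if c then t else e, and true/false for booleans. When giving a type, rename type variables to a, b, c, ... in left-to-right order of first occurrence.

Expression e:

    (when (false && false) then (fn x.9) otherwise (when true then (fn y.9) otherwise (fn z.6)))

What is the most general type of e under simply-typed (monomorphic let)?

Answer: a -> Int

Working:
  unify Bool ~ Bool
  unify Bool ~ Bool
  unify Bool ~ Bool
\x._ : a -> Int
  unify Bool ~ Bool
\y._ : b -> Int
\z._ : c -> Int
  unify b -> Int ~ c -> Int
  unify b ~ c
  unify Int ~ Int
  unify a -> Int ~ c -> Int
  unify a ~ c
  unify Int ~ Int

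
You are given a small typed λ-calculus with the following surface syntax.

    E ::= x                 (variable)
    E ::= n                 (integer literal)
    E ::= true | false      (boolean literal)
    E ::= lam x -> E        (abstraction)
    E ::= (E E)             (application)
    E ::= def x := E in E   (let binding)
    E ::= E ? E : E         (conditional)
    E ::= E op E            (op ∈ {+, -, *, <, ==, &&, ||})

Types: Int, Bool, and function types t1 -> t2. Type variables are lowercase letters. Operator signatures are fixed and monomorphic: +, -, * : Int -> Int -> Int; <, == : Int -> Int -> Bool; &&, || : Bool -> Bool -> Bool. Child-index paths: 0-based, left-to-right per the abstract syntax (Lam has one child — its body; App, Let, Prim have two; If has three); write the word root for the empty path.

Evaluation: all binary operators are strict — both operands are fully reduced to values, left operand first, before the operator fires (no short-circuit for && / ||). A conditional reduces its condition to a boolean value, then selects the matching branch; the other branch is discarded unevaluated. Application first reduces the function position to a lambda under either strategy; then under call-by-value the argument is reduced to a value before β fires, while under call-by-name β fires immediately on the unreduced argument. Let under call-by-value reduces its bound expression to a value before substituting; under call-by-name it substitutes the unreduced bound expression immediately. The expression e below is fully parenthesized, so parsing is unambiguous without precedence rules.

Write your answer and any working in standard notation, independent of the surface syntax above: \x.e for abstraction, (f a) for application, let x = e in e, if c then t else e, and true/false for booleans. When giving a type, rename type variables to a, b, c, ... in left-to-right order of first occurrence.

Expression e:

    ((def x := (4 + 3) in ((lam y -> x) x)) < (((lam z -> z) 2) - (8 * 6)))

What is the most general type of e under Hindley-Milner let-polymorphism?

Answer: Bool

Derivation:
  unify Int ~ Int
  unify Int ~ Int
let x : Int
x : Int
\y._ : a -> Int
x : Int
  unify a -> Int ~ Int -> b
  unify a ~ Int
  unify Int ~ b
_ _ : Int
  unify Int ~ Int
z : c
\z._ : c -> c
  unify c -> c ~ Int -> d
  unify c ~ Int
  unify Int ~ d
_ _ : Int
  unify Int ~ Int
  unify Int ~ Int
  unify Int ~ Int
  unify Int ~ Int
  unify Int ~ Int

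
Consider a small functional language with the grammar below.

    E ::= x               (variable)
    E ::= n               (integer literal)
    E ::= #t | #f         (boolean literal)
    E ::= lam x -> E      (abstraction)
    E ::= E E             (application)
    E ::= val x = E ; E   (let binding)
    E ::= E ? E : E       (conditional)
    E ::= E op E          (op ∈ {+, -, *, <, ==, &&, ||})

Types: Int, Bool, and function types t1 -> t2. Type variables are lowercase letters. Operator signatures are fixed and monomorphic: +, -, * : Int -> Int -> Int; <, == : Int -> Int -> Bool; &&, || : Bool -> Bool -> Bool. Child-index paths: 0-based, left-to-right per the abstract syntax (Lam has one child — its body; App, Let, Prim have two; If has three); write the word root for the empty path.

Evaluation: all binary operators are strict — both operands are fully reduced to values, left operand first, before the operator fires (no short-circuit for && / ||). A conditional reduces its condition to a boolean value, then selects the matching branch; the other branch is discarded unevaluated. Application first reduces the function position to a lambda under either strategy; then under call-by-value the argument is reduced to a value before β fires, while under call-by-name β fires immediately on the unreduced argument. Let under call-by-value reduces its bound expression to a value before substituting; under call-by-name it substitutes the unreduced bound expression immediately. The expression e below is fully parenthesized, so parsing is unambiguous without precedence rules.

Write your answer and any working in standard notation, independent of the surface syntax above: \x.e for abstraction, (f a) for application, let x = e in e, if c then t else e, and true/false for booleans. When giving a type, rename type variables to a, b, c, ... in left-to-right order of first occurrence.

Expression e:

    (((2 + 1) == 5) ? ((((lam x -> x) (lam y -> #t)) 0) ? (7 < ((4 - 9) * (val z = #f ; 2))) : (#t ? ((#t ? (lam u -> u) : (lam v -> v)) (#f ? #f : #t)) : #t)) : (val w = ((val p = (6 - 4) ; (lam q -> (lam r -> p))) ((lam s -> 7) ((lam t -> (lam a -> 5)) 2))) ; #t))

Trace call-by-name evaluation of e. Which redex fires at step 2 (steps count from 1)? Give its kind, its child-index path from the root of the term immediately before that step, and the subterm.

Trace:
step 0: (if ((2 + 1) == 5) then (if (((\x.x) (\y.true)) 0) then (7 < ((4 - 9) * (let z = false in 2))) else (if true then ((if true then (\u.u) else (\v.v)) (if false then false else true)) else true)) else (let w = ((let p = (6 - 4) in (\q.(\r.p))) ((\s.7) ((\t.(\a.5)) 2))) in true))
step 1: [delta@0.0] (if (3 == 5) then (if (((\x.x) (\y.true)) 0) then (7 < ((4 - 9) * (let z = false in 2))) else (if true then ((if true then (\u.u) else (\v.v)) (if false then false else true)) else true)) else (let w = ((let p = (6 - 4) in (\q.(\r.p))) ((\s.7) ((\t.(\a.5)) 2))) in true))
step 2: [delta@0] (if false then (if (((\x.x) (\y.true)) 0) then (7 < ((4 - 9) * (let z = false in 2))) else (if true then ((if true then (\u.u) else (\v.v)) (if false then false else true)) else true)) else (let w = ((let p = (6 - 4) in (\q.(\r.p))) ((\s.7) ((\t.(\a.5)) 2))) in true))

Answer: delta at 0 : (3 == 5)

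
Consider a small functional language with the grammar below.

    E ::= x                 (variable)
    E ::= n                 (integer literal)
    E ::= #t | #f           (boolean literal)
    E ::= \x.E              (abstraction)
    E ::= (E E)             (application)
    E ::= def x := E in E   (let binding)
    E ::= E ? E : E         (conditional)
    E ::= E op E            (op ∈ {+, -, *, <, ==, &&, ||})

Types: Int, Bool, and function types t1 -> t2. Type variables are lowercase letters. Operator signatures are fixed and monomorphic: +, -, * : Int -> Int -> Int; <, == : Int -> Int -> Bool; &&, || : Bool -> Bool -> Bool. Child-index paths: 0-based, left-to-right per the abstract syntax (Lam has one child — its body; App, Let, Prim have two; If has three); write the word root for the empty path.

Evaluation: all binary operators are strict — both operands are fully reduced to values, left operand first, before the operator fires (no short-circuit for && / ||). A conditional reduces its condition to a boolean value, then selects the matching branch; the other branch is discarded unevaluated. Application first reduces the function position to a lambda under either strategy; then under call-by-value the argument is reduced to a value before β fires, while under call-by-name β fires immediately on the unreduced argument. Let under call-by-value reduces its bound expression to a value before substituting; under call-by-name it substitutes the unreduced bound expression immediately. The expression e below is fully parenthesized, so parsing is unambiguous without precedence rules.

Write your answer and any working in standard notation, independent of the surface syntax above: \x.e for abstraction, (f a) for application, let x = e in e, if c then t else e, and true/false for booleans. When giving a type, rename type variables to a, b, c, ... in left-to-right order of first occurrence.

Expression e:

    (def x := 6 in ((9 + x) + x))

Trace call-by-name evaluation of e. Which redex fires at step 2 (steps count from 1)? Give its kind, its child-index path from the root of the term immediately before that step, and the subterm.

Answer: delta at 0 : (9 + 6)

Working:
step 0: (let x = 6 in ((9 + x) + x))
step 1: [let@root] ((9 + 6) + 6)
step 2: [delta@0] (15 + 6)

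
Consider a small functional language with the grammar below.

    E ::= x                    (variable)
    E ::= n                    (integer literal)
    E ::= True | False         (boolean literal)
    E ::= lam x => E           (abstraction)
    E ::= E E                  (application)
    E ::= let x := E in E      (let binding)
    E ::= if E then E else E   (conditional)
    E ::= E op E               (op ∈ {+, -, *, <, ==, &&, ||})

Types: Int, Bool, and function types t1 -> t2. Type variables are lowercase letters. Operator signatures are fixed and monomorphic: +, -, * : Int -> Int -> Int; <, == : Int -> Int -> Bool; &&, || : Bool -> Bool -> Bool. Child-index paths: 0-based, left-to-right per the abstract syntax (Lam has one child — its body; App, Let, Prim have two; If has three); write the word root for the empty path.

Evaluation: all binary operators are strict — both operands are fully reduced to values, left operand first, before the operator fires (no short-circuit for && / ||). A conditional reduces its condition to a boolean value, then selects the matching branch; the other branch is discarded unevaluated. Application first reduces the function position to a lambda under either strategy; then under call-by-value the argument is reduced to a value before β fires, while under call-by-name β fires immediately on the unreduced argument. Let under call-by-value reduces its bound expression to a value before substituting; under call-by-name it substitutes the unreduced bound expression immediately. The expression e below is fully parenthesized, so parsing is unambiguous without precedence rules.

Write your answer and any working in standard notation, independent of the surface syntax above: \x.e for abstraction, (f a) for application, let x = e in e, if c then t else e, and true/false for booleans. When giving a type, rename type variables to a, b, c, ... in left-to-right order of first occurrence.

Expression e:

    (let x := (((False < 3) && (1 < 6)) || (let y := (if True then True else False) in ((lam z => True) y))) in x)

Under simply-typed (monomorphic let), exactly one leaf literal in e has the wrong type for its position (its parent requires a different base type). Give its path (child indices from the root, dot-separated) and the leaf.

Working:
  unify Bool ~ Int
  FAIL: mismatch Bool ~ Int

Answer: 0.0.0.0 : false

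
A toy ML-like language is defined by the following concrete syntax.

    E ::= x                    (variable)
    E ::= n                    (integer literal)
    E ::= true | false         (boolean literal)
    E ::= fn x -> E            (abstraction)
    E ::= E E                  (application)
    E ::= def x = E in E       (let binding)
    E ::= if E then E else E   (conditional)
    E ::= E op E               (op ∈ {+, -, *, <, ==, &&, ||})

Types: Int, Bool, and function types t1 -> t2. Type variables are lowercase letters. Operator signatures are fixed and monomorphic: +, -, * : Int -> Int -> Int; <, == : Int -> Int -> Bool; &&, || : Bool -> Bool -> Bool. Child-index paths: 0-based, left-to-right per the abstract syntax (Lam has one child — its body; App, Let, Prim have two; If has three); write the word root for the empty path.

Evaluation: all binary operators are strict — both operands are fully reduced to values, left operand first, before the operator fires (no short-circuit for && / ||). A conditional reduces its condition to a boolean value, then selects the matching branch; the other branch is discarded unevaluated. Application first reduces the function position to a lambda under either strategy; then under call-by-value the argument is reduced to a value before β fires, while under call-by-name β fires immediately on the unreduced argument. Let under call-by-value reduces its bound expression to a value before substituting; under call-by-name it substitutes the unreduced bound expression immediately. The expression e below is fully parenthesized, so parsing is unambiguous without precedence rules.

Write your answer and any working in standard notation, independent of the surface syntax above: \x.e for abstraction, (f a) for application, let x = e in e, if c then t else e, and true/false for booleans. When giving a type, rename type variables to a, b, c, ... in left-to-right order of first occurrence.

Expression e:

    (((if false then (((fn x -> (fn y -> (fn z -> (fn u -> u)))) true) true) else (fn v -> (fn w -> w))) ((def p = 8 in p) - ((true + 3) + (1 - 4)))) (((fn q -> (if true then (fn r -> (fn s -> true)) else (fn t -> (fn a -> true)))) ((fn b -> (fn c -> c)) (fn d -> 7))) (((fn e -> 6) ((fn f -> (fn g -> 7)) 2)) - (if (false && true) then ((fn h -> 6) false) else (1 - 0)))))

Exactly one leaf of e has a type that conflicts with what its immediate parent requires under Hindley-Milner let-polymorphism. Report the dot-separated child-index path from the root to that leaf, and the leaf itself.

Derivation:
  unify Bool ~ Bool
u : d
\u._ : d -> d
\z._ : c -> d -> d
\y._ : b -> c -> d -> d
\x._ : a -> b -> c -> d -> d
  unify a -> b -> c -> d -> d ~ Bool -> e
  unify a ~ Bool
  unify b -> c -> d -> d ~ e
_ _ : b -> c -> d -> d
  unify b -> c -> d -> d ~ Bool -> f
  unify b ~ Bool
  unify c -> d -> d ~ f
_ _ : c -> d -> d
w : h
\w._ : h -> h
\v._ : g -> h -> h
  unify c -> d -> d ~ g -> h -> h
  unify c ~ g
  unify d -> d ~ h -> h
  unify d ~ h
  unify h ~ h
let p : Int
p : Int
  unify Int ~ Int
  unify Bool ~ Int
  FAIL: mismatch Bool ~ Int

Answer: 0.1.1.0.0 : true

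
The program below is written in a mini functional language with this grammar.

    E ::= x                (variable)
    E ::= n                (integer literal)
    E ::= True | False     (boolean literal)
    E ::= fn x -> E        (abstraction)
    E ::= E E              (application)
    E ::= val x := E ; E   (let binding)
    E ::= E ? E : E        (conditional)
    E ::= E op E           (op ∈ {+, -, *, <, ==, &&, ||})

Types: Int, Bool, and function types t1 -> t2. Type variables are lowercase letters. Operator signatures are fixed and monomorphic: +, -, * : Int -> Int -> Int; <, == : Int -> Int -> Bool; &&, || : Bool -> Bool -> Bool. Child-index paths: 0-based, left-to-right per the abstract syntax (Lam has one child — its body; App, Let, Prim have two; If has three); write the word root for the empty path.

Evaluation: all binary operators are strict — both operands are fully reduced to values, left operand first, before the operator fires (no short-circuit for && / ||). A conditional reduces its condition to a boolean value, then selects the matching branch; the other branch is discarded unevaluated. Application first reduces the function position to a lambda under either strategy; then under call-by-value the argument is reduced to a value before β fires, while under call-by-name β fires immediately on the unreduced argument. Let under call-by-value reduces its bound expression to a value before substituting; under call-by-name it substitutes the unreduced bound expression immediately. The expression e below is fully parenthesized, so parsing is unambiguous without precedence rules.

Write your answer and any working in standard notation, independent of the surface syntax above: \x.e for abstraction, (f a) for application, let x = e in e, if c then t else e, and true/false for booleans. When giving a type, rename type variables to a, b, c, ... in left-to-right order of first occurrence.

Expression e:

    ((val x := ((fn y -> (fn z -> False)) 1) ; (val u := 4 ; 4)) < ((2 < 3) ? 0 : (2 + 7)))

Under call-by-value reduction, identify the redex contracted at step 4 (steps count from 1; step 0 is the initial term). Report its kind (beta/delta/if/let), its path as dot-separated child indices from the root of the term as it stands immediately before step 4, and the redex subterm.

Working:
step 0: ((let x = ((\y.(\z.false)) 1) in (let u = 4 in 4)) < (if (2 < 3) then 0 else (2 + 7)))
step 1: [beta@0.0] ((let x = (\z.false) in (let u = 4 in 4)) < (if (2 < 3) then 0 else (2 + 7)))
step 2: [let@0] ((let u = 4 in 4) < (if (2 < 3) then 0 else (2 + 7)))
step 3: [let@0] (4 < (if (2 < 3) then 0 else (2 + 7)))
step 4: [delta@1.0] (4 < (if true then 0 else (2 + 7)))

Answer: delta at 1.0 : (2 < 3)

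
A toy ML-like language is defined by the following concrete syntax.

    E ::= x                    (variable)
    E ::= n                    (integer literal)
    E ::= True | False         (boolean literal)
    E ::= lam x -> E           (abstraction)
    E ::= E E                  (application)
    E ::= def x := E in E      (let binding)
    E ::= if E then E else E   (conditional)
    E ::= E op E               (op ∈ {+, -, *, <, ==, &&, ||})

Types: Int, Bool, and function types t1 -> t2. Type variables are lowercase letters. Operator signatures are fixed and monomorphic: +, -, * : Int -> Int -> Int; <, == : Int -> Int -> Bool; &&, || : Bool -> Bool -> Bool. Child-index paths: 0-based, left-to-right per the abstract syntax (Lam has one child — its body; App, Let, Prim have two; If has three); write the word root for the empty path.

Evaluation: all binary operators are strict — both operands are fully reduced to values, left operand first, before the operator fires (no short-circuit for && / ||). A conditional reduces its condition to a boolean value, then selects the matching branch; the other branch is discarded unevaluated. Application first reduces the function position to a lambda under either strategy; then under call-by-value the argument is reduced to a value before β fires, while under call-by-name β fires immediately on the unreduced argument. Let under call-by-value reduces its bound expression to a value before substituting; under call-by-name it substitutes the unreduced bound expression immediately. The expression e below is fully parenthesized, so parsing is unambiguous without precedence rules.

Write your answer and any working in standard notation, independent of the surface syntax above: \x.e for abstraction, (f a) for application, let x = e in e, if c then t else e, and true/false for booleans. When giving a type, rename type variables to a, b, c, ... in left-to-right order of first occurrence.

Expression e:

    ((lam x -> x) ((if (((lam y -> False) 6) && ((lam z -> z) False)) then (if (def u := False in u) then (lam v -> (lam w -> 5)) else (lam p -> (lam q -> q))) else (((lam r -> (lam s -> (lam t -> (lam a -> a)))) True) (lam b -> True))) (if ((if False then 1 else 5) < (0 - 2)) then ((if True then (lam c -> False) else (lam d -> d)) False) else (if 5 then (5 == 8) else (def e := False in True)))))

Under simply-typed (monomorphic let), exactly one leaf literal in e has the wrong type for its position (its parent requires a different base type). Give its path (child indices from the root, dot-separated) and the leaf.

Trace:
x : a
\x._ : a -> a
\y._ : b -> Bool
  unify b -> Bool ~ Int -> c
  unify b ~ Int
  unify Bool ~ c
_ _ : Bool
  unify Bool ~ Bool
z : d
\z._ : d -> d
  unify d -> d ~ Bool -> e
  unify d ~ Bool
  unify Bool ~ e
_ _ : Bool
  unify Bool ~ Bool
  unify Bool ~ Bool
let u : Bool
u : Bool
  unify Bool ~ Bool
\w._ : g -> Int
\v._ : f -> g -> Int
q : i
\q._ : i -> i
\p._ : h -> i -> i
  unify f -> g -> Int ~ h -> i -> i
  unify f ~ h
  unify g -> Int ~ i -> i
  unify g ~ i
  unify Int ~ i
a : m
\a._ : m -> m
\t._ : l -> m -> m
\s._ : k -> l -> m -> m
\r._ : j -> k -> l -> m -> m
  unify j -> k -> l -> m -> m ~ Bool -> n
  unify j ~ Bool
  unify k -> l -> m -> m ~ n
_ _ : k -> l -> m -> m
\b._ : o -> Bool
  unify k -> l -> m -> m ~ (o -> Bool) -> p
  unify k ~ o -> Bool
  unify l -> m -> m ~ p
_ _ : l -> m -> m
  unify h -> Int -> Int ~ l -> m -> m
  unify h ~ l
  unify Int -> Int ~ m -> m
  unify Int ~ m
  unify Int ~ Int
  unify Bool ~ Bool
  unify Int ~ Int
  unify Int ~ Int
  unify Int ~ Int
  unify Int ~ Int
  unify Int ~ Int
  unify Bool ~ Bool
  unify Bool ~ Bool
\c._ : q -> Bool
d : r
\d._ : r -> r
  unify q -> Bool ~ r -> r
  unify q ~ r
  unify Bool ~ r
  unify Bool -> Bool ~ Bool -> s
  unify Bool ~ Bool
  unify Bool ~ s
_ _ : Bool
  unify Int ~ Bool
  FAIL: mismatch Int ~ Bool

Answer: 1.1.2.0 : 5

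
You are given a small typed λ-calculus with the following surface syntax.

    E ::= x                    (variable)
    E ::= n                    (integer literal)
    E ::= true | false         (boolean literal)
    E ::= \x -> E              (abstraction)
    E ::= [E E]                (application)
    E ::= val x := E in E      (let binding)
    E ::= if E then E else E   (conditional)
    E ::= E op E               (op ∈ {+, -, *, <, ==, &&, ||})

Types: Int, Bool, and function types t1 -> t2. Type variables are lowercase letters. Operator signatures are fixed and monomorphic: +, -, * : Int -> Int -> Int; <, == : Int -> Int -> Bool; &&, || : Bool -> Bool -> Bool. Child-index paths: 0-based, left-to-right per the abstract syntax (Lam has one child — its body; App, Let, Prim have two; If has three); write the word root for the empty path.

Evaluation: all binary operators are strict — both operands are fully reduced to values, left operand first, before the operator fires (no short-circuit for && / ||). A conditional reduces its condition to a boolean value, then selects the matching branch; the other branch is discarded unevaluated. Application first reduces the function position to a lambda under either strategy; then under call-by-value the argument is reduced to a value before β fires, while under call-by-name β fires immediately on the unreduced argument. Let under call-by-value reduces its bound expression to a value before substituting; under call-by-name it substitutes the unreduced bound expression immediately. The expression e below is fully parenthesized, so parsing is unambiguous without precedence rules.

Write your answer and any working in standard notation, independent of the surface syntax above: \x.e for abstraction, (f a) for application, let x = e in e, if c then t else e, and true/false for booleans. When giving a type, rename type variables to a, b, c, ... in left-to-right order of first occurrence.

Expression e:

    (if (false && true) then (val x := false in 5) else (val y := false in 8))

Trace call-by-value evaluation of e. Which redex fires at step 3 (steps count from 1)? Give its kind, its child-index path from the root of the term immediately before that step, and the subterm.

Answer: let at root : (let y = false in 8)

Derivation:
step 0: (if (false && true) then (let x = false in 5) else (let y = false in 8))
step 1: [delta@0] (if false then (let x = false in 5) else (let y = false in 8))
step 2: [if@root] (let y = false in 8)
step 3: [let@root] 8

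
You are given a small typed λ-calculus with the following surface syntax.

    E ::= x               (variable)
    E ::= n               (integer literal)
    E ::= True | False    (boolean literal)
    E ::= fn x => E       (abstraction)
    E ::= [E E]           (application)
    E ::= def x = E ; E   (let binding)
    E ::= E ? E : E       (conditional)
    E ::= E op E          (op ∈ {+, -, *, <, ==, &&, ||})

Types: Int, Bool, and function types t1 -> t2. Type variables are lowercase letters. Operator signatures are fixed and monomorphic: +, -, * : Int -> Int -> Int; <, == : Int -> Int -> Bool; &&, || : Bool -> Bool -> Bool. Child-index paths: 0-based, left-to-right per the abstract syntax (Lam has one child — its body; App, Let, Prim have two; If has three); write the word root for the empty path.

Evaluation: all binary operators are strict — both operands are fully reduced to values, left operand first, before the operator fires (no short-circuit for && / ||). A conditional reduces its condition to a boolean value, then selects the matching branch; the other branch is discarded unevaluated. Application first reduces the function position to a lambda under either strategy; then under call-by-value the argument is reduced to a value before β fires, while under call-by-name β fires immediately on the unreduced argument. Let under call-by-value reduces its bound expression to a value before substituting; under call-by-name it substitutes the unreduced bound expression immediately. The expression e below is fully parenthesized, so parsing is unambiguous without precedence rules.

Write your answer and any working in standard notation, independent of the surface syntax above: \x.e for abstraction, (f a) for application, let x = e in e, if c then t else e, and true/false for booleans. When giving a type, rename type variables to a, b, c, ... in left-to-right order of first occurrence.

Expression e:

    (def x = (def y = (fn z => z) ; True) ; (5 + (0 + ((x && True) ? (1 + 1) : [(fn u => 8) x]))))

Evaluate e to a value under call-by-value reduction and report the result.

Trace:
step 0: (let x = (let y = (\z.z) in true) in (5 + (0 + (if (x && true) then (1 + 1) else ((\u.8) x)))))
step 1: [let@0] (let x = true in (5 + (0 + (if (x && true) then (1 + 1) else ((\u.8) x)))))
step 2: [let@root] (5 + (0 + (if (true && true) then (1 + 1) else ((\u.8) true))))
step 3: [delta@1.1.0] (5 + (0 + (if true then (1 + 1) else ((\u.8) true))))
step 4: [if@1.1] (5 + (0 + (1 + 1)))
step 5: [delta@1.1] (5 + (0 + 2))
step 6: [delta@1] (5 + 2)
step 7: [delta@root] 7

Answer: 7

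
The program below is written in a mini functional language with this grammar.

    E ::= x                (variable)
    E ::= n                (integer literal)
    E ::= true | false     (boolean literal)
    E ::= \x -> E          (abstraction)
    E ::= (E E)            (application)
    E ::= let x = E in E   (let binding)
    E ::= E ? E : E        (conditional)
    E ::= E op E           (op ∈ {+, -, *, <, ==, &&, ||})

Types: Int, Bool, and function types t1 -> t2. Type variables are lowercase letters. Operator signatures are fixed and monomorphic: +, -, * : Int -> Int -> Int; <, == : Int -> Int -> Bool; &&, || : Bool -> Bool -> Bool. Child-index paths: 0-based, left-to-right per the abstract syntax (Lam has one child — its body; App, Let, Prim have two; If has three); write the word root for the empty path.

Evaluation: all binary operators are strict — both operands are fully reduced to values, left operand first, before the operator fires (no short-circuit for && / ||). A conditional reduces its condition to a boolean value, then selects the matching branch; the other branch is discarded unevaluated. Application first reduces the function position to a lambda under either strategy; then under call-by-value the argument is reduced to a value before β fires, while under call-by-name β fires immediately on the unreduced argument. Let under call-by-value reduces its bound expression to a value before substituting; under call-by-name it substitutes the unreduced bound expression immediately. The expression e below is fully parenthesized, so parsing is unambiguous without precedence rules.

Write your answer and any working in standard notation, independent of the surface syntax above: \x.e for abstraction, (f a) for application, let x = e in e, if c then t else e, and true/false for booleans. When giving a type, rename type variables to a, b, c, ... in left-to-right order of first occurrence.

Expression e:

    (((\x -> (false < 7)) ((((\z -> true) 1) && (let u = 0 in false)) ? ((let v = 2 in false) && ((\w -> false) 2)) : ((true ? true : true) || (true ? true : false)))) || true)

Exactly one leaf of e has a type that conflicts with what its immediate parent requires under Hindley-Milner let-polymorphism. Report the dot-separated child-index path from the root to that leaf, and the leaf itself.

Trace:
  unify Bool ~ Int
  FAIL: mismatch Bool ~ Int

Answer: 0.0.0.0 : false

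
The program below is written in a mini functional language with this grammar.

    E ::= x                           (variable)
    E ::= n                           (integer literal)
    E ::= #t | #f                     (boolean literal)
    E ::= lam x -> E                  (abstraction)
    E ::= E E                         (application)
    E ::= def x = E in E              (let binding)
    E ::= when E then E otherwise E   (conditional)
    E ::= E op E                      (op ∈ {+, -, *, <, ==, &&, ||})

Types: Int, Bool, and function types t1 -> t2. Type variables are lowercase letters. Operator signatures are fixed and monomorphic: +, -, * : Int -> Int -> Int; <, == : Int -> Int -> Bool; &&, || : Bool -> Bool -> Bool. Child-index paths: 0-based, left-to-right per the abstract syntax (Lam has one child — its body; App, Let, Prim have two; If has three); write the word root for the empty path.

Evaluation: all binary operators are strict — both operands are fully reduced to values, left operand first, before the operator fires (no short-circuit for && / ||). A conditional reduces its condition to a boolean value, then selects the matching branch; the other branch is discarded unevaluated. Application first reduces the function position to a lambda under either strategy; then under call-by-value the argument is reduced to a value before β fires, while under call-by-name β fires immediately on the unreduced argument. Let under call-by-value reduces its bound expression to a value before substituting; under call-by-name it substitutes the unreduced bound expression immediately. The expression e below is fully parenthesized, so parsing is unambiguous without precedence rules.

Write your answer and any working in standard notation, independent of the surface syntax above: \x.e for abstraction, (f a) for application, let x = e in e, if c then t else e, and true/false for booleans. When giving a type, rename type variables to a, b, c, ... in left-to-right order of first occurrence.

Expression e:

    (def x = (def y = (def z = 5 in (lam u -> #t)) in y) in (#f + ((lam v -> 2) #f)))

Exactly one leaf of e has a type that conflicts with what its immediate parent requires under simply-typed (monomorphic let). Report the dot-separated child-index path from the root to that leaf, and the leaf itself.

Answer: 1.0 : false

Trace:
let z : Int
\u._ : a -> Bool
let y : a -> Bool
y : a -> Bool
let x : a -> Bool
  unify Bool ~ Int
  FAIL: mismatch Bool ~ Int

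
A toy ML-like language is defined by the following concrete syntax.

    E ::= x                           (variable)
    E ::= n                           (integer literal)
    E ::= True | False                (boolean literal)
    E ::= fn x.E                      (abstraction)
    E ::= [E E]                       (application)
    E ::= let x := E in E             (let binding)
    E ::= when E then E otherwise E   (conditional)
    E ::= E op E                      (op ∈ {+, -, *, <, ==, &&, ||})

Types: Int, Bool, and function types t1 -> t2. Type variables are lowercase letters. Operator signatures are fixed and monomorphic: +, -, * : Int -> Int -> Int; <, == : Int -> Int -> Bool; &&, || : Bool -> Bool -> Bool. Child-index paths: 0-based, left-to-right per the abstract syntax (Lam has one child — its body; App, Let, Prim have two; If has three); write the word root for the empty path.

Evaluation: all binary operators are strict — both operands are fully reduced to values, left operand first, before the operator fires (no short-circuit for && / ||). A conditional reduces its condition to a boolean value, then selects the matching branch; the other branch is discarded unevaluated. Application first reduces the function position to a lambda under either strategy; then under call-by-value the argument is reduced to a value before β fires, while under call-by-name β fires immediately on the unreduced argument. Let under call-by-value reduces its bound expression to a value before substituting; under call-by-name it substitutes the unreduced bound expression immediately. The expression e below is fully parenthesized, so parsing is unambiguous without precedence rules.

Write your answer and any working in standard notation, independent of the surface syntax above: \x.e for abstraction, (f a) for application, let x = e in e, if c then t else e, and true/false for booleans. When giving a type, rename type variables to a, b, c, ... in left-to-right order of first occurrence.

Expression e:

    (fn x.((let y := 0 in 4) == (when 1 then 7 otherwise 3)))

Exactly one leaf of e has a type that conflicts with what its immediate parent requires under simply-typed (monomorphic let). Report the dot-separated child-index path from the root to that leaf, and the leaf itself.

Answer: 0.1.0 : 1

Trace:
let y : Int
  unify Int ~ Int
  unify Int ~ Bool
  FAIL: mismatch Int ~ Bool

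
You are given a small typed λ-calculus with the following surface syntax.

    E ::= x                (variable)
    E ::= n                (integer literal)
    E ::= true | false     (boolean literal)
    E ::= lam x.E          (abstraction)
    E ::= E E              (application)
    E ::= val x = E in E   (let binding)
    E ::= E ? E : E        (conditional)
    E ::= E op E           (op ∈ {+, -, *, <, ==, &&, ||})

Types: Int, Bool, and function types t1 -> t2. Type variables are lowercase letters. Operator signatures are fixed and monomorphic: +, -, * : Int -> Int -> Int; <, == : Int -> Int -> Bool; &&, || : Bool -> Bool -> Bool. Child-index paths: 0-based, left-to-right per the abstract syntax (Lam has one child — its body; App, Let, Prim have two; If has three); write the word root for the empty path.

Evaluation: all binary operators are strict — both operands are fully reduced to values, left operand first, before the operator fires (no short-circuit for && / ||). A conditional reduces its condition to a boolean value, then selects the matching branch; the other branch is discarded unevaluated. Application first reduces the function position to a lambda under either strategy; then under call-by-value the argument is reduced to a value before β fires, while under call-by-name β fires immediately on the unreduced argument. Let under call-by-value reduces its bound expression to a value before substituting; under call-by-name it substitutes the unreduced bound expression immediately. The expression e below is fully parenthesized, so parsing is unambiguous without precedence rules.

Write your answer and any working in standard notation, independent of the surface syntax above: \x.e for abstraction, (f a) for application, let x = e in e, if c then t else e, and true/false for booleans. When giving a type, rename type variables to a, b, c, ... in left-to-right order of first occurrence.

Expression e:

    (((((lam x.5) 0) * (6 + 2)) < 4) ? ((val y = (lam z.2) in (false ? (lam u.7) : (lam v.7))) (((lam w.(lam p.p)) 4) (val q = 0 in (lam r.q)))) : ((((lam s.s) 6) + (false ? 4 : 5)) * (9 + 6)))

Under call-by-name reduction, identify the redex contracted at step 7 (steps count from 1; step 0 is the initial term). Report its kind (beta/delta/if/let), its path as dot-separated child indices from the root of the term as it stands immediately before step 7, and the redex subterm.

Derivation:
step 0: (if ((((\x.5) 0) * (6 + 2)) < 4) then ((let y = (\z.2) in (if false then (\u.7) else (\v.7))) (((\w.(\p.p)) 4) (let q = 0 in (\r.q)))) else ((((\s.s) 6) + (if false then 4 else 5)) * (9 + 6)))
step 1: [beta@0.0.0] (if ((5 * (6 + 2)) < 4) then ((let y = (\z.2) in (if false then (\u.7) else (\v.7))) (((\w.(\p.p)) 4) (let q = 0 in (\r.q)))) else ((((\s.s) 6) + (if false then 4 else 5)) * (9 + 6)))
step 2: [delta@0.0.1] (if ((5 * 8) < 4) then ((let y = (\z.2) in (if false then (\u.7) else (\v.7))) (((\w.(\p.p)) 4) (let q = 0 in (\r.q)))) else ((((\s.s) 6) + (if false then 4 else 5)) * (9 + 6)))
step 3: [delta@0.0] (if (40 < 4) then ((let y = (\z.2) in (if false then (\u.7) else (\v.7))) (((\w.(\p.p)) 4) (let q = 0 in (\r.q)))) else ((((\s.s) 6) + (if false then 4 else 5)) * (9 + 6)))
step 4: [delta@0] (if false then ((let y = (\z.2) in (if false then (\u.7) else (\v.7))) (((\w.(\p.p)) 4) (let q = 0 in (\r.q)))) else ((((\s.s) 6) + (if false then 4 else 5)) * (9 + 6)))
step 5: [if@root] ((((\s.s) 6) + (if false then 4 else 5)) * (9 + 6))
step 6: [beta@0.0] ((6 + (if false then 4 else 5)) * (9 + 6))
step 7: [if@0.1] ((6 + 5) * (9 + 6))

Answer: if at 0.1 : (if false then 4 else 5)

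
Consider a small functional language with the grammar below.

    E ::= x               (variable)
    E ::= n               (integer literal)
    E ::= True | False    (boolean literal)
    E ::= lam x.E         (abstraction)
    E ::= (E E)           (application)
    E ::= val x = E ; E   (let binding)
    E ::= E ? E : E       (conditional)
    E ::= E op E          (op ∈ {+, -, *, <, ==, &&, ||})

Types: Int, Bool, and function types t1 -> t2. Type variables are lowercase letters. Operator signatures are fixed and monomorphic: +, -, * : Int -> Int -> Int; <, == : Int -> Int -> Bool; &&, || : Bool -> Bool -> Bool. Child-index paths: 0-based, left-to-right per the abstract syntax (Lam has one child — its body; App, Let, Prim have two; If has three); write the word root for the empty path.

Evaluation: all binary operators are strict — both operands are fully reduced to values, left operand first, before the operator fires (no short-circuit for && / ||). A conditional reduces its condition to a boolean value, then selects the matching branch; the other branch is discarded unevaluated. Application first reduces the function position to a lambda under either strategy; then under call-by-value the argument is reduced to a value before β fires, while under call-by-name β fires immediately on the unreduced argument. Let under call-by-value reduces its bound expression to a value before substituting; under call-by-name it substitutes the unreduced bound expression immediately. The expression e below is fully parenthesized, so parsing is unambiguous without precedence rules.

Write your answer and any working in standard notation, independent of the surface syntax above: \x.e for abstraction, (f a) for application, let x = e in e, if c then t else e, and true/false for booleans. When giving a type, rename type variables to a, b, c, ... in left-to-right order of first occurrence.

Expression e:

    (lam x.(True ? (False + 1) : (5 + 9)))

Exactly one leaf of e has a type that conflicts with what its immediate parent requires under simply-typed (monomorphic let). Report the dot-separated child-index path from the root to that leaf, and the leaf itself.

Trace:
  unify Bool ~ Bool
  unify Bool ~ Int
  FAIL: mismatch Bool ~ Int

Answer: 0.1.0 : false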